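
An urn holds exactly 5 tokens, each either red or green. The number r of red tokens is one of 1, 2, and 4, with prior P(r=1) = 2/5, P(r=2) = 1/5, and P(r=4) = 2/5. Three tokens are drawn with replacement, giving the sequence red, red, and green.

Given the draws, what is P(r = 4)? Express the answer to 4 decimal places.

The likelihood of the observed sequence under each hypothesis: P(data | r = 1) = (1/5)(1/5)(4/5) = 4/125; P(data | r = 2) = (2/5)(2/5)(3/5) = 12/125; P(data | r = 4) = (4/5)(4/5)(1/5) = 16/125.
Weighting by the prior gives 2/5 · 4/125 = 8/625, 1/5 · 12/125 = 12/625, 2/5 · 16/125 = 32/625; with total 52/625.
Hence P(r = 4 | data) = (32/625) / (52/625) = 8/13.

0.6154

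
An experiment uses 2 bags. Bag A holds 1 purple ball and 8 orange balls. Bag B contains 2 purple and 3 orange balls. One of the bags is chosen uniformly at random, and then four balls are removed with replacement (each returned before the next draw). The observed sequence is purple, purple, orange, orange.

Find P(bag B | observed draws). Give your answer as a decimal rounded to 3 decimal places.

The likelihood of the observed sequence under each hypothesis: P(data | bag A) = (1/9)(1/9)(8/9)(8/9) = 0.0097546; P(data | bag B) = (2/5)(2/5)(3/5)(3/5) = 0.0576.
Multiplying each by its prior: 1/2 · 0.0097546 = 0.0048773, 1/2 · 0.0576 = 0.0288; these sum to 0.033677.
Therefore the posterior P(bag B | data) = (0.0288) / (0.033677) = 0.85518.

0.855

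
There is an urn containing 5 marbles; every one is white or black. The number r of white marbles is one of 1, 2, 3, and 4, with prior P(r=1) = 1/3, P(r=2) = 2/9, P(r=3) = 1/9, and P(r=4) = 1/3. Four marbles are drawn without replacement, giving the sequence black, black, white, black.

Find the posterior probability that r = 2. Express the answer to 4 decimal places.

0.2500

The likelihood of the observed sequence under each hypothesis: P(data | r = 1) = (4/5)(3/4)(1/3)(2/2) = 1/5; P(data | r = 2) = (3/5)(2/4)(2/3)(1/2) = 1/10; P(data | r = 3) = (2/5)(1/4)(3/3)(0/2) = 0; P(data | r = 4) = (1/5)(0/4) = 0.
Weighting by the prior gives 1/3 · 1/5 = 1/15, 2/9 · 1/10 = 1/45, 1/9 · 0 = 0, 1/3 · 0 = 0; summing to 4/45.
Hence P(r = 2 | data) = (1/45) / (4/45) = 1/4.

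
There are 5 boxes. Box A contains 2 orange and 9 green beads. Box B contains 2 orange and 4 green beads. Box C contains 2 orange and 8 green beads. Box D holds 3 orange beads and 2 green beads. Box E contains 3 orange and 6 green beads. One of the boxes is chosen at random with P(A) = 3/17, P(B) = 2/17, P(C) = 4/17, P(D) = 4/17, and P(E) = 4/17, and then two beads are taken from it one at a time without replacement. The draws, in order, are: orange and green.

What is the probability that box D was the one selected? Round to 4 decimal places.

0.3049

Compute the likelihood of the observed sequence for each case: P(data | box A) = (2/11)(9/10) = 0.16364; P(data | box B) = (2/6)(4/5) = 0.26667; P(data | box C) = (2/10)(8/9) = 0.17778; P(data | box D) = (3/5)(2/4) = 0.3; P(data | box E) = (3/9)(6/8) = 0.25.
Multiplying each by its prior: 3/17 · 0.16364 = 0.028877, 2/17 · 0.26667 = 0.031373, 4/17 · 0.17778 = 0.04183, 4/17 · 0.3 = 0.070588, 4/17 · 0.25 = 0.058824; these sum to 0.23149.
Therefore the posterior P(box D | data) = (0.070588) / (0.23149) = 0.30493.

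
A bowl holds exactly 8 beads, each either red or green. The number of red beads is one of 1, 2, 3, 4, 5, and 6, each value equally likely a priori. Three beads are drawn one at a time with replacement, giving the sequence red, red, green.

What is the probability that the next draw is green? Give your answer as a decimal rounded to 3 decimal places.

For each hypothesis, P(data | H) works out to: P(data | r = 1) = (1/8)(1/8)(7/8) = 0.013672; P(data | r = 2) = (2/8)(2/8)(6/8) = 0.046875; P(data | r = 3) = (3/8)(3/8)(5/8) = 0.087891; P(data | r = 4) = (4/8)(4/8)(4/8) = 0.125; P(data | r = 5) = (5/8)(5/8)(3/8) = 0.14648; P(data | r = 6) = (6/8)(6/8)(2/8) = 0.14062.
Weighting by the prior gives 1/6 · 0.013672 = 0.0022786, 1/6 · 0.046875 = 0.0078125, 1/6 · 0.087891 = 0.014648, 1/6 · 0.125 = 0.020833, 1/6 · 0.14648 = 0.024414, 1/6 · 0.14062 = 0.023438; with total 0.093424.
Normalising, the posterior is P(r = 1 | data) = 0.02439, P(r = 2 | data) = 0.083624, P(r = 3 | data) = 0.15679, P(r = 4 | data) = 0.223, P(r = 5 | data) = 0.26132, P(r = 6 | data) = 0.25087.
The predictive probability is P(green next | data) = (7/8)(0.02439) + (3/4)(0.083624) + (5/8)(0.15679) + (1/2)(0.223) + (3/8)(0.26132) + (1/4)(0.25087) = 0.45427.

0.454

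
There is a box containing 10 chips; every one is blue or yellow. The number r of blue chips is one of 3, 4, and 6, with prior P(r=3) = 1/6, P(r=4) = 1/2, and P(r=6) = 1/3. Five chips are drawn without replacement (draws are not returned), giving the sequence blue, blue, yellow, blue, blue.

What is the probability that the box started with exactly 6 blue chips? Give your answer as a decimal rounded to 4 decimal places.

0.8696

Compute the likelihood of the observed sequence for each case: P(data | r = 3) = (3/10)(2/9)(7/8)(1/7)(0/6) = 0; P(data | r = 4) = (4/10)(3/9)(6/8)(2/7)(1/6) = 0.0047619; P(data | r = 6) = (6/10)(5/9)(4/8)(4/7)(3/6) = 0.047619.
Multiplying each by its prior: 1/6 · 0 = 0, 1/2 · 0.0047619 = 0.002381, 1/3 · 0.047619 = 0.015873; with total 0.018254.
Therefore the posterior P(r = 6 | data) = (0.015873) / (0.018254) = 0.86957.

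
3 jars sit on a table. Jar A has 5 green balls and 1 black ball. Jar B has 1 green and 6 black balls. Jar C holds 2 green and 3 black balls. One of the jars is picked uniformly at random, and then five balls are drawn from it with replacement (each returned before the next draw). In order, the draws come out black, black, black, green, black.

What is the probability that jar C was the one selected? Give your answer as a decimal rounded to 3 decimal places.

0.400

The likelihood of the observed sequence under each hypothesis: P(data | jar A) = (1/6)(1/6)(1/6)(5/6)(1/6) = 0.000643; P(data | jar B) = (6/7)(6/7)(6/7)(1/7)(6/7) = 0.077111; P(data | jar C) = (3/5)(3/5)(3/5)(2/5)(3/5) = 0.05184.
The prior-weighted likelihoods are 1/3 · 0.000643 = 0.00021433, 1/3 · 0.077111 = 0.025704, 1/3 · 0.05184 = 0.01728; with total 0.043198.
Hence P(jar C | data) = (0.01728) / (0.043198) = 0.40002.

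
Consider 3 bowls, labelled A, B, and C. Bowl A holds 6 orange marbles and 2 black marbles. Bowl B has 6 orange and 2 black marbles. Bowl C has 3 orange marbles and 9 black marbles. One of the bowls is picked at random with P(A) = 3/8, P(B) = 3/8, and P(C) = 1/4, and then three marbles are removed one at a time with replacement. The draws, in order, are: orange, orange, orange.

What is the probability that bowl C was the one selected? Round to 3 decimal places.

0.012

For each hypothesis, P(data | H) works out to: P(data | bowl A) = (6/8)(6/8)(6/8) = 27/64; P(data | bowl B) = (6/8)(6/8)(6/8) = 27/64; P(data | bowl C) = (3/12)(3/12)(3/12) = 1/64.
Weighting by the prior gives 3/8 · 27/64 = 81/512, 3/8 · 27/64 = 81/512, 1/4 · 1/64 = 1/256; these sum to 41/128.
So P(bowl C | data) = (1/256) / (41/128) = 1/82.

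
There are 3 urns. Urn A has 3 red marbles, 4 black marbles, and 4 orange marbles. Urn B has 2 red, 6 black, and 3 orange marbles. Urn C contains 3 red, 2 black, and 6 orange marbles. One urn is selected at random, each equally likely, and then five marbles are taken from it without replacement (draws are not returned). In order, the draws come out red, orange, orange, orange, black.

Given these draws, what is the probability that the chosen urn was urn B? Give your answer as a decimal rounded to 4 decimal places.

0.0667

Under each hypothesis, the probability of the observed sequence is: P(data | urn A) = (3/11)(4/10)(3/9)(2/8)(4/7) = 0.0051948; P(data | urn B) = (2/11)(3/10)(2/9)(1/8)(6/7) = 0.0012987; P(data | urn C) = (3/11)(6/10)(5/9)(4/8)(2/7) = 0.012987.
Weighting by the prior gives 1/3 · 0.0051948 = 0.0017316, 1/3 · 0.0012987 = 0.0004329, 1/3 · 0.012987 = 0.004329; summing to 0.0064935.
Therefore the posterior P(urn B | data) = (0.0004329) / (0.0064935) = 0.066667.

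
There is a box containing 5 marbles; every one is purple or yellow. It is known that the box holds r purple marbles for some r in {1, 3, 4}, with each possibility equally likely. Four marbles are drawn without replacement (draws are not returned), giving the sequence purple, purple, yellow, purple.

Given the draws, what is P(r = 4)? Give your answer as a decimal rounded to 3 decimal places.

0.667

For each hypothesis, P(data | H) works out to: P(data | r = 1) = (1/5)(0/4) = 0; P(data | r = 3) = (3/5)(2/4)(2/3)(1/2) = 1/10; P(data | r = 4) = (4/5)(3/4)(1/3)(2/2) = 1/5.
The prior-weighted likelihoods are 1/3 · 0 = 0, 1/3 · 1/10 = 1/30, 1/3 · 1/5 = 1/15; these sum to 1/10.
By Bayes' rule, P(r = 4 | data) = (1/15) / (1/10) = 2/3.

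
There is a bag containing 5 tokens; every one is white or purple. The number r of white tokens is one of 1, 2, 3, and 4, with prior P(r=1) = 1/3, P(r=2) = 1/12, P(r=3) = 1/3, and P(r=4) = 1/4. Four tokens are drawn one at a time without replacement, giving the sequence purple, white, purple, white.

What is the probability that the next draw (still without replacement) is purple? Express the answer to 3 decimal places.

0.200

For each hypothesis, P(data | H) works out to: P(data | r = 1) = (4/5)(1/4)(3/3)(0/2) = 0; P(data | r = 2) = (3/5)(2/4)(2/3)(1/2) = 1/10; P(data | r = 3) = (2/5)(3/4)(1/3)(2/2) = 1/10; P(data | r = 4) = (1/5)(4/4)(0/3) = 0.
Weighting by the prior gives 1/3 · 0 = 0, 1/12 · 1/10 = 1/120, 1/3 · 1/10 = 1/30, 1/4 · 0 = 0; with total 1/24.
Normalising, the posterior is P(r = 1 | data) = 0, P(r = 2 | data) = 1/5, P(r = 3 | data) = 4/5, P(r = 4 | data) = 0.
Averaging over the posterior, P(purple next | data) = (1)(1/5) + (0)(4/5) = 1/5.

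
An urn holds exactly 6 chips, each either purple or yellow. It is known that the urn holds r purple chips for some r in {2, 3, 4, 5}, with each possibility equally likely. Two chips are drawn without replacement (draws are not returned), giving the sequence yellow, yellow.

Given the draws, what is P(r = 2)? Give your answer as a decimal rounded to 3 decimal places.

For each hypothesis, P(data | H) works out to: P(data | r = 2) = (4/6)(3/5) = 2/5; P(data | r = 3) = (3/6)(2/5) = 1/5; P(data | r = 4) = (2/6)(1/5) = 1/15; P(data | r = 5) = (1/6)(0/5) = 0.
Multiplying each by its prior: 1/4 · 2/5 = 1/10, 1/4 · 1/5 = 1/20, 1/4 · 1/15 = 1/60, 1/4 · 0 = 0; these sum to 1/6.
Therefore the posterior P(r = 2 | data) = (1/10) / (1/6) = 3/5.

0.600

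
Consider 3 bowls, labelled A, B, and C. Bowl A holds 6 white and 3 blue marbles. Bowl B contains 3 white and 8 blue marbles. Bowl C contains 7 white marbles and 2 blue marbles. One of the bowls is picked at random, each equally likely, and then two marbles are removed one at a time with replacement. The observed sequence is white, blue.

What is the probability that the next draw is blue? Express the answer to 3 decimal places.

Compute the likelihood of the observed sequence for each case: P(data | bowl A) = (6/9)(3/9) = 0.22222; P(data | bowl B) = (3/11)(8/11) = 0.19835; P(data | bowl C) = (7/9)(2/9) = 0.17284.
The prior-weighted likelihoods are 1/3 · 0.22222 = 0.074074, 1/3 · 0.19835 = 0.066116, 1/3 · 0.17284 = 0.057613; summing to 0.1978.
The posterior is then P(bowl A | data) = 0.37448, P(bowl B | data) = 0.33425, P(bowl C | data) = 0.29127.
The predictive probability is P(blue next | data) = (1/3)(0.37448) + (8/11)(0.33425) + (2/9)(0.29127) = 0.43264.

0.433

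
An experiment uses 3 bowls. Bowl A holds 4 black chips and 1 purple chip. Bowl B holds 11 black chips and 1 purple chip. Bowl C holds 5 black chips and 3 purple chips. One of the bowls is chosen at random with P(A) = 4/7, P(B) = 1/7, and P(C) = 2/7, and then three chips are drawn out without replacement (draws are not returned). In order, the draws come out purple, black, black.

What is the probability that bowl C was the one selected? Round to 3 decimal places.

The likelihood of the observed sequence under each hypothesis: P(data | bowl A) = (1/5)(4/4)(3/3) = 0.2; P(data | bowl B) = (1/12)(11/11)(10/10) = 0.083333; P(data | bowl C) = (3/8)(5/7)(4/6) = 0.17857.
Multiplying each by its prior: 4/7 · 0.2 = 0.11429, 1/7 · 0.083333 = 0.011905, 2/7 · 0.17857 = 0.05102; with total 0.17721.
Therefore the posterior P(bowl C | data) = (0.05102) / (0.17721) = 0.28791.

0.288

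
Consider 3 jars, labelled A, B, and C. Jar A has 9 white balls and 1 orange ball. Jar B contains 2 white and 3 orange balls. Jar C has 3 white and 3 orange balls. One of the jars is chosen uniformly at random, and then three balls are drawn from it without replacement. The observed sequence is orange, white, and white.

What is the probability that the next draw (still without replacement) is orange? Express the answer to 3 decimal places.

0.571

For each hypothesis, P(data | H) works out to: P(data | jar A) = (1/10)(9/9)(8/8) = 1/10; P(data | jar B) = (3/5)(2/4)(1/3) = 1/10; P(data | jar C) = (3/6)(3/5)(2/4) = 3/20.
The prior-weighted likelihoods are 1/3 · 1/10 = 1/30, 1/3 · 1/10 = 1/30, 1/3 · 3/20 = 1/20; summing to 7/60.
Normalising, the posterior is P(jar A | data) = 2/7, P(jar B | data) = 2/7, P(jar C | data) = 3/7.
So P(orange next | data) = Σ P(orange next | H) P(H | data) = (0)(2/7) + (1)(2/7) + (2/3)(3/7) = 4/7.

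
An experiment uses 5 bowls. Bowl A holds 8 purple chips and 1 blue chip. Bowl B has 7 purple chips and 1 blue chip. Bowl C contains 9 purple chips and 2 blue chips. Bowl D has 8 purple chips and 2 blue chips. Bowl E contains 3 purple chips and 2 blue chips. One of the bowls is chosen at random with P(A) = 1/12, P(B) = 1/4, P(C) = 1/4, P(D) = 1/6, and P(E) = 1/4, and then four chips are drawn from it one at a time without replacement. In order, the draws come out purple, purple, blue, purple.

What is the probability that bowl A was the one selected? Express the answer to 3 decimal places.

0.077

Under each hypothesis, the probability of the observed sequence is: P(data | bowl A) = (8/9)(7/8)(1/7)(6/6) = 0.11111; P(data | bowl B) = (7/8)(6/7)(1/6)(5/5) = 0.125; P(data | bowl C) = (9/11)(8/10)(2/9)(7/8) = 0.12727; P(data | bowl D) = (8/10)(7/9)(2/8)(6/7) = 0.13333; P(data | bowl E) = (3/5)(2/4)(2/3)(1/2) = 0.1.
The prior-weighted likelihoods are 1/12 · 0.11111 = 0.0092593, 1/4 · 0.125 = 0.03125, 1/4 · 0.12727 = 0.031818, 1/6 · 0.13333 = 0.022222, 1/4 · 0.1 = 0.025; summing to 0.11955.
Therefore the posterior P(bowl A | data) = (0.0092593) / (0.11955) = 0.077451.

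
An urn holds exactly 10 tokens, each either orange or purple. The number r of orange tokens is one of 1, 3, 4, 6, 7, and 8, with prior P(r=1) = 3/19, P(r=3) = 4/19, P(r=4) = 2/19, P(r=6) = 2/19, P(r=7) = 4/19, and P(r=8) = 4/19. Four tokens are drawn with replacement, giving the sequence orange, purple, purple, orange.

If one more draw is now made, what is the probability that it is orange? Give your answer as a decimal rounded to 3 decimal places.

0.530

Compute the likelihood of the observed sequence for each case: P(data | r = 1) = (1/10)(9/10)(9/10)(1/10) = 0.0081; P(data | r = 3) = (3/10)(7/10)(7/10)(3/10) = 0.0441; P(data | r = 4) = (4/10)(6/10)(6/10)(4/10) = 0.0576; P(data | r = 6) = (6/10)(4/10)(4/10)(6/10) = 0.0576; P(data | r = 7) = (7/10)(3/10)(3/10)(7/10) = 0.0441; P(data | r = 8) = (8/10)(2/10)(2/10)(8/10) = 0.0256.
Weighting by the prior gives 3/19 · 0.0081 = 0.0012789, 4/19 · 0.0441 = 0.0092842, 2/19 · 0.0576 = 0.0060632, 2/19 · 0.0576 = 0.0060632, 4/19 · 0.0441 = 0.0092842, 4/19 · 0.0256 = 0.0053895; summing to 0.037363.
The posterior is then P(r = 1 | data) = 0.03423, P(r = 3 | data) = 0.24849, P(r = 4 | data) = 0.16228, P(r = 6 | data) = 0.16228, P(r = 7 | data) = 0.24849, P(r = 8 | data) = 0.14425.
The predictive probability is P(orange next | data) = (1/10)(0.03423) + (3/10)(0.24849) + (2/5)(0.16228) + (3/5)(0.16228) + (7/10)(0.24849) + (4/5)(0.14425) = 0.52958.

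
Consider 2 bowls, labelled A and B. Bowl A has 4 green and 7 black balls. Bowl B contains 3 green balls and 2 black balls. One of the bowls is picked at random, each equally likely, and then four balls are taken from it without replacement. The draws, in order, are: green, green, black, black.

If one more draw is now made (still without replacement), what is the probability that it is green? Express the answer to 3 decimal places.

Under each hypothesis, the probability of the observed sequence is: P(data | bowl A) = (4/11)(3/10)(7/9)(6/8) = 7/110; P(data | bowl B) = (3/5)(2/4)(2/3)(1/2) = 1/10.
Multiplying each by its prior: 1/2 · 7/110 = 7/220, 1/2 · 1/10 = 1/20; with total 9/110.
Normalising, the posterior is P(bowl A | data) = 7/18, P(bowl B | data) = 11/18.
Averaging over the posterior, P(green next | data) = (2/7)(7/18) + (1)(11/18) = 13/18.

0.722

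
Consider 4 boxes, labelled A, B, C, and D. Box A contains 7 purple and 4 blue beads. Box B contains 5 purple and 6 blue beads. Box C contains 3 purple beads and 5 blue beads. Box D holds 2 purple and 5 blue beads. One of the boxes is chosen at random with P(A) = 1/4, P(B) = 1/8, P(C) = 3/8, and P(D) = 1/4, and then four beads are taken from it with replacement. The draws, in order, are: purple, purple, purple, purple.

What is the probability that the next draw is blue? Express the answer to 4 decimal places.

0.4267

Compute the likelihood of the observed sequence for each case: P(data | box A) = (7/11)(7/11)(7/11)(7/11) = 0.16399; P(data | box B) = (5/11)(5/11)(5/11)(5/11) = 0.042688; P(data | box C) = (3/8)(3/8)(3/8)(3/8) = 0.019775; P(data | box D) = (2/7)(2/7)(2/7)(2/7) = 0.0066639.
Multiplying each by its prior: 1/4 · 0.16399 = 0.040998, 1/8 · 0.042688 = 0.005336, 3/8 · 0.019775 = 0.0074158, 1/4 · 0.0066639 = 0.001666; with total 0.055416.
Normalising, the posterior is P(box A | data) = 0.73982, P(box B | data) = 0.096291, P(box C | data) = 0.13382, P(box D | data) = 0.030063.
The predictive probability is P(blue next | data) = (4/11)(0.73982) + (6/11)(0.096291) + (5/8)(0.13382) + (5/7)(0.030063) = 0.42666.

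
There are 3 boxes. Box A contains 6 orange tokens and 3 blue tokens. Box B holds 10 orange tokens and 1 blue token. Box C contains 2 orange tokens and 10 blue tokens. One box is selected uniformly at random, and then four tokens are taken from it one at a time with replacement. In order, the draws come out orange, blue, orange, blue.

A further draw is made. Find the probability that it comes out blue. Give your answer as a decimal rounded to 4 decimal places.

0.4391

Compute the likelihood of the observed sequence for each case: P(data | box A) = (6/9)(3/9)(6/9)(3/9) = 0.049383; P(data | box B) = (10/11)(1/11)(10/11)(1/11) = 0.0068301; P(data | box C) = (2/12)(10/12)(2/12)(10/12) = 0.01929.
The prior-weighted likelihoods are 1/3 · 0.049383 = 0.016461, 1/3 · 0.0068301 = 0.0022767, 1/3 · 0.01929 = 0.00643; with total 0.025168.
Normalising, the posterior is P(box A | data) = 0.65405, P(box B | data) = 0.090462, P(box C | data) = 0.25549.
The predictive probability is P(blue next | data) = (1/3)(0.65405) + (1/11)(0.090462) + (5/6)(0.25549) = 0.43915.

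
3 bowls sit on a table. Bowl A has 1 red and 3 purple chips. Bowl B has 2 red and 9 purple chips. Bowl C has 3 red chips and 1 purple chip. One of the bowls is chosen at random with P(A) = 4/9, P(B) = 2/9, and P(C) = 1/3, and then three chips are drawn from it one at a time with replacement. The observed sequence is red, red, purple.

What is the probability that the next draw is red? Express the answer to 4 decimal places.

0.5624

Compute the likelihood of the observed sequence for each case: P(data | bowl A) = (1/4)(1/4)(3/4) = 0.046875; P(data | bowl B) = (2/11)(2/11)(9/11) = 0.027047; P(data | bowl C) = (3/4)(3/4)(1/4) = 0.14062.
Weighting by the prior gives 4/9 · 0.046875 = 0.020833, 2/9 · 0.027047 = 0.0060105, 1/3 · 0.14062 = 0.046875; summing to 0.073719.
Normalising, the posterior is P(bowl A | data) = 0.28261, P(bowl B | data) = 0.081533, P(bowl C | data) = 0.63586.
The predictive probability is P(red next | data) = (1/4)(0.28261) + (2/11)(0.081533) + (3/4)(0.63586) = 0.56237.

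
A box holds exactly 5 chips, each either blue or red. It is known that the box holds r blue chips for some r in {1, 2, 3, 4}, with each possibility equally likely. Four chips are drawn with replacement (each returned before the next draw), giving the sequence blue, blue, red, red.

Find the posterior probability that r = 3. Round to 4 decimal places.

Compute the likelihood of the observed sequence for each case: P(data | r = 1) = (1/5)(1/5)(4/5)(4/5) = 16/625; P(data | r = 2) = (2/5)(2/5)(3/5)(3/5) = 36/625; P(data | r = 3) = (3/5)(3/5)(2/5)(2/5) = 36/625; P(data | r = 4) = (4/5)(4/5)(1/5)(1/5) = 16/625.
Weighting by the prior gives 1/4 · 16/625 = 4/625, 1/4 · 36/625 = 9/625, 1/4 · 36/625 = 9/625, 1/4 · 16/625 = 4/625; with total 26/625.
Hence P(r = 3 | data) = (9/625) / (26/625) = 9/26.

0.3462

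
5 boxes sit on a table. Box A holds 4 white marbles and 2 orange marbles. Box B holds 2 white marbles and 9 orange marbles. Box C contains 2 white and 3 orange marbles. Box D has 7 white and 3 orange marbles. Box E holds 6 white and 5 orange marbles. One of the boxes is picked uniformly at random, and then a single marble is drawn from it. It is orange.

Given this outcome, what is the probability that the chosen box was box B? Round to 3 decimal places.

Under each hypothesis, the probability of this draw is: P(data | box A) = (2/6) = 0.33333; P(data | box B) = (9/11) = 0.81818; P(data | box C) = (3/5) = 0.6; P(data | box D) = (3/10) = 0.3; P(data | box E) = (5/11) = 0.45455.
Weighting by the prior gives 1/5 · 0.33333 = 0.066667, 1/5 · 0.81818 = 0.16364, 1/5 · 0.6 = 0.12, 1/5 · 0.3 = 0.06, 1/5 · 0.45455 = 0.090909; summing to 0.50121.
Therefore the posterior P(box B | data) = (0.16364) / (0.50121) = 0.32648.

0.326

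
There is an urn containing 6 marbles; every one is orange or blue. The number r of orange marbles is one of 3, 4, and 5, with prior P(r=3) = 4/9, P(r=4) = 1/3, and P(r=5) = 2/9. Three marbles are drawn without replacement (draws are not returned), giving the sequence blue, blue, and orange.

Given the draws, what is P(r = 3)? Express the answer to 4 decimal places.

0.7500

For each hypothesis, P(data | H) works out to: P(data | r = 3) = (3/6)(2/5)(3/4) = 3/20; P(data | r = 4) = (2/6)(1/5)(4/4) = 1/15; P(data | r = 5) = (1/6)(0/5) = 0.
Weighting by the prior gives 4/9 · 3/20 = 1/15, 1/3 · 1/15 = 1/45, 2/9 · 0 = 0; these sum to 4/45.
Therefore the posterior P(r = 3 | data) = (1/15) / (4/45) = 3/4.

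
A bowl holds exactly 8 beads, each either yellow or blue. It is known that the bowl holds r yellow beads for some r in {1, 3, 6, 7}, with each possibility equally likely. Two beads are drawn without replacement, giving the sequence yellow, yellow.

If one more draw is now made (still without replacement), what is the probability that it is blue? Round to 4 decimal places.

Under each hypothesis, the probability of the observed sequence is: P(data | r = 1) = (1/8)(0/7) = 0; P(data | r = 3) = (3/8)(2/7) = 3/28; P(data | r = 6) = (6/8)(5/7) = 15/28; P(data | r = 7) = (7/8)(6/7) = 3/4.
Weighting by the prior gives 1/4 · 0 = 0, 1/4 · 3/28 = 3/112, 1/4 · 15/28 = 15/112, 1/4 · 3/4 = 3/16; with total 39/112.
Normalising, the posterior is P(r = 1 | data) = 0, P(r = 3 | data) = 1/13, P(r = 6 | data) = 5/13, P(r = 7 | data) = 7/13.
So P(blue next | data) = Σ P(blue next | H) P(H | data) = (5/6)(1/13) + (1/3)(5/13) + (1/6)(7/13) = 11/39.

0.2821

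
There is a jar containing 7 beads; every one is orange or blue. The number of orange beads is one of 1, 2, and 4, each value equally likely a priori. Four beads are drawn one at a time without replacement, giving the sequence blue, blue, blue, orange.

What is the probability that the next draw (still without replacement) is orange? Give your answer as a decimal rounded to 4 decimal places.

The likelihood of the observed sequence under each hypothesis: P(data | r = 1) = (6/7)(5/6)(4/5)(1/4) = 1/7; P(data | r = 2) = (5/7)(4/6)(3/5)(2/4) = 1/7; P(data | r = 4) = (3/7)(2/6)(1/5)(4/4) = 1/35.
The prior-weighted likelihoods are 1/3 · 1/7 = 1/21, 1/3 · 1/7 = 1/21, 1/3 · 1/35 = 1/105; these sum to 11/105.
Normalising, the posterior is P(r = 1 | data) = 5/11, P(r = 2 | data) = 5/11, P(r = 4 | data) = 1/11.
The predictive probability is P(orange next | data) = (0)(5/11) + (1/3)(5/11) + (1)(1/11) = 8/33.

0.2424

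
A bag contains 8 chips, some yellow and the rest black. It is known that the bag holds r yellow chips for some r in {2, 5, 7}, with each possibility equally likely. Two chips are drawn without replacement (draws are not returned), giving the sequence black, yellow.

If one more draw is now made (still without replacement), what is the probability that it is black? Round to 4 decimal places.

0.4412

Under each hypothesis, the probability of the observed sequence is: P(data | r = 2) = (6/8)(2/7) = 3/14; P(data | r = 5) = (3/8)(5/7) = 15/56; P(data | r = 7) = (1/8)(7/7) = 1/8.
Weighting by the prior gives 1/3 · 3/14 = 1/14, 1/3 · 15/56 = 5/56, 1/3 · 1/8 = 1/24; with total 17/84.
Dividing through by the total gives posterior P(r = 2 | data) = 6/17, P(r = 5 | data) = 15/34, P(r = 7 | data) = 7/34.
Averaging over the posterior, P(black next | data) = (5/6)(6/17) + (1/3)(15/34) + (0)(7/34) = 15/34.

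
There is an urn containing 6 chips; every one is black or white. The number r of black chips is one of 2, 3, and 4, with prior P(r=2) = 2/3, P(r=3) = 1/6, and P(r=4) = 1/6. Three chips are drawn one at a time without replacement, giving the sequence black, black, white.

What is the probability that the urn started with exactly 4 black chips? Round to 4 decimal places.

0.3243

Compute the likelihood of the observed sequence for each case: P(data | r = 2) = (2/6)(1/5)(4/4) = 1/15; P(data | r = 3) = (3/6)(2/5)(3/4) = 3/20; P(data | r = 4) = (4/6)(3/5)(2/4) = 1/5.
Weighting by the prior gives 2/3 · 1/15 = 2/45, 1/6 · 3/20 = 1/40, 1/6 · 1/5 = 1/30; summing to 37/360.
Hence P(r = 4 | data) = (1/30) / (37/360) = 12/37.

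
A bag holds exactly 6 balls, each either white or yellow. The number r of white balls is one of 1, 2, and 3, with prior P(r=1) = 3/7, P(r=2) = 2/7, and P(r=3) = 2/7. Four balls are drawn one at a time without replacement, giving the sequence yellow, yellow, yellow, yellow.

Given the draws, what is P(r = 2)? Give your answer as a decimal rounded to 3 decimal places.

Under each hypothesis, the probability of the observed sequence is: P(data | r = 1) = (5/6)(4/5)(3/4)(2/3) = 1/3; P(data | r = 2) = (4/6)(3/5)(2/4)(1/3) = 1/15; P(data | r = 3) = (3/6)(2/5)(1/4)(0/3) = 0.
Weighting by the prior gives 3/7 · 1/3 = 1/7, 2/7 · 1/15 = 2/105, 2/7 · 0 = 0; with total 17/105.
By Bayes' rule, P(r = 2 | data) = (2/105) / (17/105) = 2/17.

0.118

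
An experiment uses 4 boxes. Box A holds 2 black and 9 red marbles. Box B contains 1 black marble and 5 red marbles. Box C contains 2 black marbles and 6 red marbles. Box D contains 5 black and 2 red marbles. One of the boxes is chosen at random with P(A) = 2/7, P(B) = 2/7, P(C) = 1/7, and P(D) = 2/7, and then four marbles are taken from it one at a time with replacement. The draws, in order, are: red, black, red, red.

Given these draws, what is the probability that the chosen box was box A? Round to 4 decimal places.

The likelihood of the observed sequence under each hypothesis: P(data | box A) = (9/11)(2/11)(9/11)(9/11) = 0.099583; P(data | box B) = (5/6)(1/6)(5/6)(5/6) = 0.096451; P(data | box C) = (6/8)(2/8)(6/8)(6/8) = 0.10547; P(data | box D) = (2/7)(5/7)(2/7)(2/7) = 0.01666.
The prior-weighted likelihoods are 2/7 · 0.099583 = 0.028452, 2/7 · 0.096451 = 0.027557, 1/7 · 0.10547 = 0.015067, 2/7 · 0.01666 = 0.0047599; with total 0.075837.
Therefore the posterior P(box A | data) = (0.028452) / (0.075837) = 0.37518.

0.3752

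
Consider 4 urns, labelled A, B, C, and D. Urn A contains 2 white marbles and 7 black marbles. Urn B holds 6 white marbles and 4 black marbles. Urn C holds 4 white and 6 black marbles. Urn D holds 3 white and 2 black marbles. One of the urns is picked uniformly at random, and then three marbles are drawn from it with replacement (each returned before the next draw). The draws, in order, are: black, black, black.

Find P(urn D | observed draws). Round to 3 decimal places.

Compute the likelihood of the observed sequence for each case: P(data | urn A) = (7/9)(7/9)(7/9) = 0.47051; P(data | urn B) = (4/10)(4/10)(4/10) = 0.064; P(data | urn C) = (6/10)(6/10)(6/10) = 0.216; P(data | urn D) = (2/5)(2/5)(2/5) = 0.064.
Multiplying each by its prior: 1/4 · 0.47051 = 0.11763, 1/4 · 0.064 = 0.016, 1/4 · 0.216 = 0.054, 1/4 · 0.064 = 0.016; with total 0.20363.
So P(urn D | data) = (0.016) / (0.20363) = 0.078575.

0.079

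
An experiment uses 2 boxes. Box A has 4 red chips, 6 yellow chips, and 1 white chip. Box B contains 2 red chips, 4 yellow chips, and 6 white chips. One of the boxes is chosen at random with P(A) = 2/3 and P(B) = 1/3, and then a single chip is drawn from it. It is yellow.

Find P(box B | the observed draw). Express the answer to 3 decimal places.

0.234

The likelihood of this draw under each hypothesis: P(data | box A) = (6/11) = 6/11; P(data | box B) = (4/12) = 1/3.
Multiplying each by its prior: 2/3 · 6/11 = 4/11, 1/3 · 1/3 = 1/9; summing to 47/99.
So P(box B | data) = (1/9) / (47/99) = 11/47.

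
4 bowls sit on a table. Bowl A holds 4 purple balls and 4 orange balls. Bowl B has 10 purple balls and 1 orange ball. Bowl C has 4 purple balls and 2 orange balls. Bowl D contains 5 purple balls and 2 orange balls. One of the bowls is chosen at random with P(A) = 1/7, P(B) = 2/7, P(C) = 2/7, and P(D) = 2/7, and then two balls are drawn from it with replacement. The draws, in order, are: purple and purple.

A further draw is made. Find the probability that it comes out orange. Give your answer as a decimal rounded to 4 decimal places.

Under each hypothesis, the probability of the observed sequence is: P(data | bowl A) = (4/8)(4/8) = 0.25; P(data | bowl B) = (10/11)(10/11) = 0.82645; P(data | bowl C) = (4/6)(4/6) = 0.44444; P(data | bowl D) = (5/7)(5/7) = 0.5102.
Multiplying each by its prior: 1/7 · 0.25 = 0.035714, 2/7 · 0.82645 = 0.23613, 2/7 · 0.44444 = 0.12698, 2/7 · 0.5102 = 0.14577; these sum to 0.5446.
Normalising, the posterior is P(bowl A | data) = 0.065579, P(bowl B | data) = 0.43358, P(bowl C | data) = 0.23317, P(bowl D | data) = 0.26767.
So P(orange next | data) = Σ P(orange next | H) P(H | data) = (1/2)(0.065579) + (1/11)(0.43358) + (1/3)(0.23317) + (2/7)(0.26767) = 0.22641.

0.2264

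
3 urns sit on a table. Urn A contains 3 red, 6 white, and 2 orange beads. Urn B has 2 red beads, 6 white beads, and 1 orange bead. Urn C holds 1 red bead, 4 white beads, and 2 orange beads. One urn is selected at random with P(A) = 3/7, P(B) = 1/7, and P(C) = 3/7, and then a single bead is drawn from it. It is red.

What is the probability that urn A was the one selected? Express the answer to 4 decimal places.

Compute the likelihood of this draw for each case: P(data | urn A) = (3/11) = 0.27273; P(data | urn B) = (2/9) = 0.22222; P(data | urn C) = (1/7) = 0.14286.
Multiplying each by its prior: 3/7 · 0.27273 = 0.11688, 1/7 · 0.22222 = 0.031746, 3/7 · 0.14286 = 0.061224; with total 0.20985.
So P(urn A | data) = (0.11688) / (0.20985) = 0.55697.

0.5570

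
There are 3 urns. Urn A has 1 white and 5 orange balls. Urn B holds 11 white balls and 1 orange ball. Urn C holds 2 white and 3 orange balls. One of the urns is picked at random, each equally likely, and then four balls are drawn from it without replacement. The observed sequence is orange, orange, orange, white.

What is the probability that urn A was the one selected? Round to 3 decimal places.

Compute the likelihood of the observed sequence for each case: P(data | urn A) = (5/6)(4/5)(3/4)(1/3) = 1/6; P(data | urn B) = (1/12)(0/11) = 0; P(data | urn C) = (3/5)(2/4)(1/3)(2/2) = 1/10.
The prior-weighted likelihoods are 1/3 · 1/6 = 1/18, 1/3 · 0 = 0, 1/3 · 1/10 = 1/30; these sum to 4/45.
Hence P(urn A | data) = (1/18) / (4/45) = 5/8.

0.625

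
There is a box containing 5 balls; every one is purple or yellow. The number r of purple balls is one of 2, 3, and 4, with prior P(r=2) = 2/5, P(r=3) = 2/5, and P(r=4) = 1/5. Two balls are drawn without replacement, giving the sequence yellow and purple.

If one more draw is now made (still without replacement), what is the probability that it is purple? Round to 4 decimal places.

0.5714

Compute the likelihood of the observed sequence for each case: P(data | r = 2) = (3/5)(2/4) = 3/10; P(data | r = 3) = (2/5)(3/4) = 3/10; P(data | r = 4) = (1/5)(4/4) = 1/5.
Weighting by the prior gives 2/5 · 3/10 = 3/25, 2/5 · 3/10 = 3/25, 1/5 · 1/5 = 1/25; with total 7/25.
The posterior is then P(r = 2 | data) = 3/7, P(r = 3 | data) = 3/7, P(r = 4 | data) = 1/7.
So P(purple next | data) = Σ P(purple next | H) P(H | data) = (1/3)(3/7) + (2/3)(3/7) + (1)(1/7) = 4/7.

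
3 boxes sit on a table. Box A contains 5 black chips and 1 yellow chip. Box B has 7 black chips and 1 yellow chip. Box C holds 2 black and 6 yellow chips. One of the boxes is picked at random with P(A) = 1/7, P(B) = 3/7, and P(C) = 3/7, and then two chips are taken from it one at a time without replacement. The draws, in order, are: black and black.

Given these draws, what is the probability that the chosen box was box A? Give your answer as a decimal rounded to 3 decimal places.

The likelihood of the observed sequence under each hypothesis: P(data | box A) = (5/6)(4/5) = 2/3; P(data | box B) = (7/8)(6/7) = 3/4; P(data | box C) = (2/8)(1/7) = 1/28.
The prior-weighted likelihoods are 1/7 · 2/3 = 2/21, 3/7 · 3/4 = 9/28, 3/7 · 1/28 = 3/196; with total 127/294.
By Bayes' rule, P(box A | data) = (2/21) / (127/294) = 28/127.

0.220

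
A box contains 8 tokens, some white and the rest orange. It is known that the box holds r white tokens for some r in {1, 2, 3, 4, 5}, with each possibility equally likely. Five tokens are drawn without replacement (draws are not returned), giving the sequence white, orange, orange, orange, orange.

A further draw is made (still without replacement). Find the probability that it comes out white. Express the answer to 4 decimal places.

0.2857

For each hypothesis, P(data | H) works out to: P(data | r = 1) = (1/8)(7/7)(6/6)(5/5)(4/4) = 1/8; P(data | r = 2) = (2/8)(6/7)(5/6)(4/5)(3/4) = 3/28; P(data | r = 3) = (3/8)(5/7)(4/6)(3/5)(2/4) = 3/56; P(data | r = 4) = (4/8)(4/7)(3/6)(2/5)(1/4) = 1/70; P(data | r = 5) = (5/8)(3/7)(2/6)(1/5)(0/4) = 0.
Multiplying each by its prior: 1/5 · 1/8 = 1/40, 1/5 · 3/28 = 3/140, 1/5 · 3/56 = 3/280, 1/5 · 1/70 = 1/350, 1/5 · 0 = 0; these sum to 3/50.
The posterior is then P(r = 1 | data) = 5/12, P(r = 2 | data) = 5/14, P(r = 3 | data) = 5/28, P(r = 4 | data) = 1/21, P(r = 5 | data) = 0.
So P(white next | data) = Σ P(white next | H) P(H | data) = (0)(5/12) + (1/3)(5/14) + (2/3)(5/28) + (1)(1/21) = 2/7.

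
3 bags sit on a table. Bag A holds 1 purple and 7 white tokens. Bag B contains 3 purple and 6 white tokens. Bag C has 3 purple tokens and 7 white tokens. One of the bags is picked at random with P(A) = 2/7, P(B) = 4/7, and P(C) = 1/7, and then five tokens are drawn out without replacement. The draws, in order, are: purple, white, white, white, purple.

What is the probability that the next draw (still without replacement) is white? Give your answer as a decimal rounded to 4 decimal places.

For each hypothesis, P(data | H) works out to: P(data | bag A) = (1/8)(7/7)(6/6)(5/5)(0/4) = 0; P(data | bag B) = (3/9)(6/8)(5/7)(4/6)(2/5) = 1/21; P(data | bag C) = (3/10)(7/9)(6/8)(5/7)(2/6) = 1/24.
The prior-weighted likelihoods are 2/7 · 0 = 0, 4/7 · 1/21 = 4/147, 1/7 · 1/24 = 1/168; these sum to 13/392.
Normalising, the posterior is P(bag A | data) = 0, P(bag B | data) = 32/39, P(bag C | data) = 7/39.
So P(white next | data) = Σ P(white next | H) P(H | data) = (3/4)(32/39) + (4/5)(7/39) = 148/195.

0.7590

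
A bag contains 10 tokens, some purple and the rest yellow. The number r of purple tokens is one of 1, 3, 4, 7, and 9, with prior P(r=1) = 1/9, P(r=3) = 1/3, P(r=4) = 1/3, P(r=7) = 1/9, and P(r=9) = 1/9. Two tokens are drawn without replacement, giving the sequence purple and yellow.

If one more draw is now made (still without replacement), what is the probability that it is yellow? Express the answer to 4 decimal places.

0.6121

Under each hypothesis, the probability of the observed sequence is: P(data | r = 1) = (1/10)(9/9) = 1/10; P(data | r = 3) = (3/10)(7/9) = 7/30; P(data | r = 4) = (4/10)(6/9) = 4/15; P(data | r = 7) = (7/10)(3/9) = 7/30; P(data | r = 9) = (9/10)(1/9) = 1/10.
Weighting by the prior gives 1/9 · 1/10 = 1/90, 1/3 · 7/30 = 7/90, 1/3 · 4/15 = 4/45, 1/9 · 7/30 = 7/270, 1/9 · 1/10 = 1/90; with total 29/135.
Normalising, the posterior is P(r = 1 | data) = 3/58, P(r = 3 | data) = 21/58, P(r = 4 | data) = 12/29, P(r = 7 | data) = 7/58, P(r = 9 | data) = 3/58.
The predictive probability is P(yellow next | data) = (1)(3/58) + (3/4)(21/58) + (5/8)(12/29) + (1/4)(7/58) + (0)(3/58) = 71/116.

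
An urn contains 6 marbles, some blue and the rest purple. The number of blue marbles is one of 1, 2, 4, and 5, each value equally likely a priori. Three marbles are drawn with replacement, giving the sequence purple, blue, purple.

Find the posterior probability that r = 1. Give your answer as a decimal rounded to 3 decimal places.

0.321

Compute the likelihood of the observed sequence for each case: P(data | r = 1) = (5/6)(1/6)(5/6) = 25/216; P(data | r = 2) = (4/6)(2/6)(4/6) = 4/27; P(data | r = 4) = (2/6)(4/6)(2/6) = 2/27; P(data | r = 5) = (1/6)(5/6)(1/6) = 5/216.
Weighting by the prior gives 1/4 · 25/216 = 25/864, 1/4 · 4/27 = 1/27, 1/4 · 2/27 = 1/54, 1/4 · 5/216 = 5/864; these sum to 13/144.
By Bayes' rule, P(r = 1 | data) = (25/864) / (13/144) = 25/78.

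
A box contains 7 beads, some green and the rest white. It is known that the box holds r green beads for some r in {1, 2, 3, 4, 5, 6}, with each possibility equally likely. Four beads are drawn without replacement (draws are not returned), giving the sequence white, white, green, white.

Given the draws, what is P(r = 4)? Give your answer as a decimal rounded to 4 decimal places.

Compute the likelihood of the observed sequence for each case: P(data | r = 1) = (6/7)(5/6)(1/5)(4/4) = 1/7; P(data | r = 2) = (5/7)(4/6)(2/5)(3/4) = 1/7; P(data | r = 3) = (4/7)(3/6)(3/5)(2/4) = 3/35; P(data | r = 4) = (3/7)(2/6)(4/5)(1/4) = 1/35; P(data | r = 5) = (2/7)(1/6)(5/5)(0/4) = 0; P(data | r = 6) = (1/7)(0/6) = 0.
Multiplying each by its prior: 1/6 · 1/7 = 1/42, 1/6 · 1/7 = 1/42, 1/6 · 3/35 = 1/70, 1/6 · 1/35 = 1/210, 1/6 · 0 = 0, 1/6 · 0 = 0; these sum to 1/15.
By Bayes' rule, P(r = 4 | data) = (1/210) / (1/15) = 1/14.

0.0714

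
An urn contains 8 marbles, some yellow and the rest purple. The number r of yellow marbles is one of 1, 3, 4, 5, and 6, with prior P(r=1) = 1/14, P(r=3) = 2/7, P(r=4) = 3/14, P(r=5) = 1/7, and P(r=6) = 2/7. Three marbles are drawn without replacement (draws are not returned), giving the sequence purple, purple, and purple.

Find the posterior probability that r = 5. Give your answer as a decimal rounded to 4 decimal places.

0.0225

Under each hypothesis, the probability of the observed sequence is: P(data | r = 1) = (7/8)(6/7)(5/6) = 5/8; P(data | r = 3) = (5/8)(4/7)(3/6) = 5/28; P(data | r = 4) = (4/8)(3/7)(2/6) = 1/14; P(data | r = 5) = (3/8)(2/7)(1/6) = 1/56; P(data | r = 6) = (2/8)(1/7)(0/6) = 0.
Weighting by the prior gives 1/14 · 5/8 = 5/112, 2/7 · 5/28 = 5/98, 3/14 · 1/14 = 3/196, 1/7 · 1/56 = 1/392, 2/7 · 0 = 0; summing to 89/784.
By Bayes' rule, P(r = 5 | data) = (1/392) / (89/784) = 2/89.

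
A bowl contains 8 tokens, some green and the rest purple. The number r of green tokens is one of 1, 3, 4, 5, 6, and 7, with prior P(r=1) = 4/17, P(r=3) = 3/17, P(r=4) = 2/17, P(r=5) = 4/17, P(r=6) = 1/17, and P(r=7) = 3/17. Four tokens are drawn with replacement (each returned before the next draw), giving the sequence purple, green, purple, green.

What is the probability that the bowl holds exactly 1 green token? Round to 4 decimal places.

0.0761

For each hypothesis, P(data | H) works out to: P(data | r = 1) = (7/8)(1/8)(7/8)(1/8) = 0.011963; P(data | r = 3) = (5/8)(3/8)(5/8)(3/8) = 0.054932; P(data | r = 4) = (4/8)(4/8)(4/8)(4/8) = 0.0625; P(data | r = 5) = (3/8)(5/8)(3/8)(5/8) = 0.054932; P(data | r = 6) = (2/8)(6/8)(2/8)(6/8) = 0.035156; P(data | r = 7) = (1/8)(7/8)(1/8)(7/8) = 0.011963.
Weighting by the prior gives 4/17 · 0.011963 = 0.0028148, 3/17 · 0.054932 = 0.0096938, 2/17 · 0.0625 = 0.0073529, 4/17 · 0.054932 = 0.012925, 1/17 · 0.035156 = 0.002068, 3/17 · 0.011963 = 0.0021111; summing to 0.036966.
By Bayes' rule, P(r = 1 | data) = (0.0028148) / (0.036966) = 0.076146.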